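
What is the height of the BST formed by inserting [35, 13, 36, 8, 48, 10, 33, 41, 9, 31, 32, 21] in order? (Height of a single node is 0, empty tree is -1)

Insertion order: [35, 13, 36, 8, 48, 10, 33, 41, 9, 31, 32, 21]
Tree (level-order array): [35, 13, 36, 8, 33, None, 48, None, 10, 31, None, 41, None, 9, None, 21, 32]
Compute height bottom-up (empty subtree = -1):
  height(9) = 1 + max(-1, -1) = 0
  height(10) = 1 + max(0, -1) = 1
  height(8) = 1 + max(-1, 1) = 2
  height(21) = 1 + max(-1, -1) = 0
  height(32) = 1 + max(-1, -1) = 0
  height(31) = 1 + max(0, 0) = 1
  height(33) = 1 + max(1, -1) = 2
  height(13) = 1 + max(2, 2) = 3
  height(41) = 1 + max(-1, -1) = 0
  height(48) = 1 + max(0, -1) = 1
  height(36) = 1 + max(-1, 1) = 2
  height(35) = 1 + max(3, 2) = 4
Height = 4


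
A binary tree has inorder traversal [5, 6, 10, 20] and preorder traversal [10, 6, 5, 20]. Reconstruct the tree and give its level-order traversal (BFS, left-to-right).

Inorder:  [5, 6, 10, 20]
Preorder: [10, 6, 5, 20]
Algorithm: preorder visits root first, so consume preorder in order;
for each root, split the current inorder slice at that value into
left-subtree inorder and right-subtree inorder, then recurse.
Recursive splits:
  root=10; inorder splits into left=[5, 6], right=[20]
  root=6; inorder splits into left=[5], right=[]
  root=5; inorder splits into left=[], right=[]
  root=20; inorder splits into left=[], right=[]
Reconstructed level-order: [10, 6, 20, 5]


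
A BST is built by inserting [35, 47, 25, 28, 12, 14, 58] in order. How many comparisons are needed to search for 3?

Search path for 3: 35 -> 25 -> 12
Found: False
Comparisons: 3


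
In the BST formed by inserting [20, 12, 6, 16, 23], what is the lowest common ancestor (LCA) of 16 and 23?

Tree insertion order: [20, 12, 6, 16, 23]
Tree (level-order array): [20, 12, 23, 6, 16]
In a BST, the LCA of p=16, q=23 is the first node v on the
root-to-leaf path with p <= v <= q (go left if both < v, right if both > v).
Walk from root:
  at 20: 16 <= 20 <= 23, this is the LCA
LCA = 20


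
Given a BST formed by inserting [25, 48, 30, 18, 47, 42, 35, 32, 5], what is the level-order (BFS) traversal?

Tree insertion order: [25, 48, 30, 18, 47, 42, 35, 32, 5]
Tree (level-order array): [25, 18, 48, 5, None, 30, None, None, None, None, 47, 42, None, 35, None, 32]
BFS from the root, enqueuing left then right child of each popped node:
  queue [25] -> pop 25, enqueue [18, 48], visited so far: [25]
  queue [18, 48] -> pop 18, enqueue [5], visited so far: [25, 18]
  queue [48, 5] -> pop 48, enqueue [30], visited so far: [25, 18, 48]
  queue [5, 30] -> pop 5, enqueue [none], visited so far: [25, 18, 48, 5]
  queue [30] -> pop 30, enqueue [47], visited so far: [25, 18, 48, 5, 30]
  queue [47] -> pop 47, enqueue [42], visited so far: [25, 18, 48, 5, 30, 47]
  queue [42] -> pop 42, enqueue [35], visited so far: [25, 18, 48, 5, 30, 47, 42]
  queue [35] -> pop 35, enqueue [32], visited so far: [25, 18, 48, 5, 30, 47, 42, 35]
  queue [32] -> pop 32, enqueue [none], visited so far: [25, 18, 48, 5, 30, 47, 42, 35, 32]
Result: [25, 18, 48, 5, 30, 47, 42, 35, 32]


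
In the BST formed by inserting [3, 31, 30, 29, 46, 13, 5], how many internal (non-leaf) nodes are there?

Tree built from: [3, 31, 30, 29, 46, 13, 5]
Tree (level-order array): [3, None, 31, 30, 46, 29, None, None, None, 13, None, 5]
Rule: An internal node has at least one child.
Per-node child counts:
  node 3: 1 child(ren)
  node 31: 2 child(ren)
  node 30: 1 child(ren)
  node 29: 1 child(ren)
  node 13: 1 child(ren)
  node 5: 0 child(ren)
  node 46: 0 child(ren)
Matching nodes: [3, 31, 30, 29, 13]
Count of internal (non-leaf) nodes: 5


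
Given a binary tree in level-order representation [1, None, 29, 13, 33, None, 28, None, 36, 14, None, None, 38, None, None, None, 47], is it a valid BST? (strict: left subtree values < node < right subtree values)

Level-order array: [1, None, 29, 13, 33, None, 28, None, 36, 14, None, None, 38, None, None, None, 47]
Validate using subtree bounds (lo, hi): at each node, require lo < value < hi,
then recurse left with hi=value and right with lo=value.
Preorder trace (stopping at first violation):
  at node 1 with bounds (-inf, +inf): OK
  at node 29 with bounds (1, +inf): OK
  at node 13 with bounds (1, 29): OK
  at node 28 with bounds (13, 29): OK
  at node 14 with bounds (13, 28): OK
  at node 33 with bounds (29, +inf): OK
  at node 36 with bounds (33, +inf): OK
  at node 38 with bounds (36, +inf): OK
  at node 47 with bounds (38, +inf): OK
No violation found at any node.
Result: Valid BST


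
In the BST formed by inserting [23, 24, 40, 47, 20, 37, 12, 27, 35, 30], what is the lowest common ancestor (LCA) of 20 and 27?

Tree insertion order: [23, 24, 40, 47, 20, 37, 12, 27, 35, 30]
Tree (level-order array): [23, 20, 24, 12, None, None, 40, None, None, 37, 47, 27, None, None, None, None, 35, 30]
In a BST, the LCA of p=20, q=27 is the first node v on the
root-to-leaf path with p <= v <= q (go left if both < v, right if both > v).
Walk from root:
  at 23: 20 <= 23 <= 27, this is the LCA
LCA = 23


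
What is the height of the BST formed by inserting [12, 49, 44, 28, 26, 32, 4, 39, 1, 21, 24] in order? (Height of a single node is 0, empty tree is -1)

Insertion order: [12, 49, 44, 28, 26, 32, 4, 39, 1, 21, 24]
Tree (level-order array): [12, 4, 49, 1, None, 44, None, None, None, 28, None, 26, 32, 21, None, None, 39, None, 24]
Compute height bottom-up (empty subtree = -1):
  height(1) = 1 + max(-1, -1) = 0
  height(4) = 1 + max(0, -1) = 1
  height(24) = 1 + max(-1, -1) = 0
  height(21) = 1 + max(-1, 0) = 1
  height(26) = 1 + max(1, -1) = 2
  height(39) = 1 + max(-1, -1) = 0
  height(32) = 1 + max(-1, 0) = 1
  height(28) = 1 + max(2, 1) = 3
  height(44) = 1 + max(3, -1) = 4
  height(49) = 1 + max(4, -1) = 5
  height(12) = 1 + max(1, 5) = 6
Height = 6


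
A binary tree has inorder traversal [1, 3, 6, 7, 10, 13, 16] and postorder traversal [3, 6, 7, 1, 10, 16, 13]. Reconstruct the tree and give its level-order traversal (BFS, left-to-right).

Inorder:   [1, 3, 6, 7, 10, 13, 16]
Postorder: [3, 6, 7, 1, 10, 16, 13]
Algorithm: postorder visits root last, so walk postorder right-to-left;
each value is the root of the current inorder slice — split it at that
value, recurse on the right subtree first, then the left.
Recursive splits:
  root=13; inorder splits into left=[1, 3, 6, 7, 10], right=[16]
  root=16; inorder splits into left=[], right=[]
  root=10; inorder splits into left=[1, 3, 6, 7], right=[]
  root=1; inorder splits into left=[], right=[3, 6, 7]
  root=7; inorder splits into left=[3, 6], right=[]
  root=6; inorder splits into left=[3], right=[]
  root=3; inorder splits into left=[], right=[]
Reconstructed level-order: [13, 10, 16, 1, 7, 6, 3]


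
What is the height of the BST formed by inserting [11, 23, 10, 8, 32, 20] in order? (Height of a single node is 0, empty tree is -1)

Insertion order: [11, 23, 10, 8, 32, 20]
Tree (level-order array): [11, 10, 23, 8, None, 20, 32]
Compute height bottom-up (empty subtree = -1):
  height(8) = 1 + max(-1, -1) = 0
  height(10) = 1 + max(0, -1) = 1
  height(20) = 1 + max(-1, -1) = 0
  height(32) = 1 + max(-1, -1) = 0
  height(23) = 1 + max(0, 0) = 1
  height(11) = 1 + max(1, 1) = 2
Height = 2


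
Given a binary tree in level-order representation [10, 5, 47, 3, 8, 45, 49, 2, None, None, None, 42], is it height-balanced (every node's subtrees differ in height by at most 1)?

Tree (level-order array): [10, 5, 47, 3, 8, 45, 49, 2, None, None, None, 42]
Definition: a tree is height-balanced if, at every node, |h(left) - h(right)| <= 1 (empty subtree has height -1).
Bottom-up per-node check:
  node 2: h_left=-1, h_right=-1, diff=0 [OK], height=0
  node 3: h_left=0, h_right=-1, diff=1 [OK], height=1
  node 8: h_left=-1, h_right=-1, diff=0 [OK], height=0
  node 5: h_left=1, h_right=0, diff=1 [OK], height=2
  node 42: h_left=-1, h_right=-1, diff=0 [OK], height=0
  node 45: h_left=0, h_right=-1, diff=1 [OK], height=1
  node 49: h_left=-1, h_right=-1, diff=0 [OK], height=0
  node 47: h_left=1, h_right=0, diff=1 [OK], height=2
  node 10: h_left=2, h_right=2, diff=0 [OK], height=3
All nodes satisfy the balance condition.
Result: Balanced


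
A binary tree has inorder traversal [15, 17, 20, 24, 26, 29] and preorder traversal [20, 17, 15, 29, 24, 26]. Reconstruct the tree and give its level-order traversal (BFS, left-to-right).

Inorder:  [15, 17, 20, 24, 26, 29]
Preorder: [20, 17, 15, 29, 24, 26]
Algorithm: preorder visits root first, so consume preorder in order;
for each root, split the current inorder slice at that value into
left-subtree inorder and right-subtree inorder, then recurse.
Recursive splits:
  root=20; inorder splits into left=[15, 17], right=[24, 26, 29]
  root=17; inorder splits into left=[15], right=[]
  root=15; inorder splits into left=[], right=[]
  root=29; inorder splits into left=[24, 26], right=[]
  root=24; inorder splits into left=[], right=[26]
  root=26; inorder splits into left=[], right=[]
Reconstructed level-order: [20, 17, 29, 15, 24, 26]


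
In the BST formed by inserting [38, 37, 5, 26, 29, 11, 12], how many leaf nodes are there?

Tree built from: [38, 37, 5, 26, 29, 11, 12]
Tree (level-order array): [38, 37, None, 5, None, None, 26, 11, 29, None, 12]
Rule: A leaf has 0 children.
Per-node child counts:
  node 38: 1 child(ren)
  node 37: 1 child(ren)
  node 5: 1 child(ren)
  node 26: 2 child(ren)
  node 11: 1 child(ren)
  node 12: 0 child(ren)
  node 29: 0 child(ren)
Matching nodes: [12, 29]
Count of leaf nodes: 2


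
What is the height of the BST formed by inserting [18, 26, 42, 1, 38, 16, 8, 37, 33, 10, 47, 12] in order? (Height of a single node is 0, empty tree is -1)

Insertion order: [18, 26, 42, 1, 38, 16, 8, 37, 33, 10, 47, 12]
Tree (level-order array): [18, 1, 26, None, 16, None, 42, 8, None, 38, 47, None, 10, 37, None, None, None, None, 12, 33]
Compute height bottom-up (empty subtree = -1):
  height(12) = 1 + max(-1, -1) = 0
  height(10) = 1 + max(-1, 0) = 1
  height(8) = 1 + max(-1, 1) = 2
  height(16) = 1 + max(2, -1) = 3
  height(1) = 1 + max(-1, 3) = 4
  height(33) = 1 + max(-1, -1) = 0
  height(37) = 1 + max(0, -1) = 1
  height(38) = 1 + max(1, -1) = 2
  height(47) = 1 + max(-1, -1) = 0
  height(42) = 1 + max(2, 0) = 3
  height(26) = 1 + max(-1, 3) = 4
  height(18) = 1 + max(4, 4) = 5
Height = 5


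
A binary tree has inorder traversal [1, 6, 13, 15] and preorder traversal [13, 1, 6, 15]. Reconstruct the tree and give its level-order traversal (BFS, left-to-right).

Inorder:  [1, 6, 13, 15]
Preorder: [13, 1, 6, 15]
Algorithm: preorder visits root first, so consume preorder in order;
for each root, split the current inorder slice at that value into
left-subtree inorder and right-subtree inorder, then recurse.
Recursive splits:
  root=13; inorder splits into left=[1, 6], right=[15]
  root=1; inorder splits into left=[], right=[6]
  root=6; inorder splits into left=[], right=[]
  root=15; inorder splits into left=[], right=[]
Reconstructed level-order: [13, 1, 15, 6]


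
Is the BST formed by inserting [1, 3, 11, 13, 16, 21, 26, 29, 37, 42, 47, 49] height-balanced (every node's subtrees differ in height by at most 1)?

Tree (level-order array): [1, None, 3, None, 11, None, 13, None, 16, None, 21, None, 26, None, 29, None, 37, None, 42, None, 47, None, 49]
Definition: a tree is height-balanced if, at every node, |h(left) - h(right)| <= 1 (empty subtree has height -1).
Bottom-up per-node check:
  node 49: h_left=-1, h_right=-1, diff=0 [OK], height=0
  node 47: h_left=-1, h_right=0, diff=1 [OK], height=1
  node 42: h_left=-1, h_right=1, diff=2 [FAIL (|-1-1|=2 > 1)], height=2
  node 37: h_left=-1, h_right=2, diff=3 [FAIL (|-1-2|=3 > 1)], height=3
  node 29: h_left=-1, h_right=3, diff=4 [FAIL (|-1-3|=4 > 1)], height=4
  node 26: h_left=-1, h_right=4, diff=5 [FAIL (|-1-4|=5 > 1)], height=5
  node 21: h_left=-1, h_right=5, diff=6 [FAIL (|-1-5|=6 > 1)], height=6
  node 16: h_left=-1, h_right=6, diff=7 [FAIL (|-1-6|=7 > 1)], height=7
  node 13: h_left=-1, h_right=7, diff=8 [FAIL (|-1-7|=8 > 1)], height=8
  node 11: h_left=-1, h_right=8, diff=9 [FAIL (|-1-8|=9 > 1)], height=9
  node 3: h_left=-1, h_right=9, diff=10 [FAIL (|-1-9|=10 > 1)], height=10
  node 1: h_left=-1, h_right=10, diff=11 [FAIL (|-1-10|=11 > 1)], height=11
Node 42 violates the condition: |-1 - 1| = 2 > 1.
Result: Not balanced


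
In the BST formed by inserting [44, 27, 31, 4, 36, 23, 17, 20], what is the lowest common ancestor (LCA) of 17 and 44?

Tree insertion order: [44, 27, 31, 4, 36, 23, 17, 20]
Tree (level-order array): [44, 27, None, 4, 31, None, 23, None, 36, 17, None, None, None, None, 20]
In a BST, the LCA of p=17, q=44 is the first node v on the
root-to-leaf path with p <= v <= q (go left if both < v, right if both > v).
Walk from root:
  at 44: 17 <= 44 <= 44, this is the LCA
LCA = 44


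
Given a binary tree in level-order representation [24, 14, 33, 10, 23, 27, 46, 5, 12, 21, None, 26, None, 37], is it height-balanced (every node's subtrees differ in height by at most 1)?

Tree (level-order array): [24, 14, 33, 10, 23, 27, 46, 5, 12, 21, None, 26, None, 37]
Definition: a tree is height-balanced if, at every node, |h(left) - h(right)| <= 1 (empty subtree has height -1).
Bottom-up per-node check:
  node 5: h_left=-1, h_right=-1, diff=0 [OK], height=0
  node 12: h_left=-1, h_right=-1, diff=0 [OK], height=0
  node 10: h_left=0, h_right=0, diff=0 [OK], height=1
  node 21: h_left=-1, h_right=-1, diff=0 [OK], height=0
  node 23: h_left=0, h_right=-1, diff=1 [OK], height=1
  node 14: h_left=1, h_right=1, diff=0 [OK], height=2
  node 26: h_left=-1, h_right=-1, diff=0 [OK], height=0
  node 27: h_left=0, h_right=-1, diff=1 [OK], height=1
  node 37: h_left=-1, h_right=-1, diff=0 [OK], height=0
  node 46: h_left=0, h_right=-1, diff=1 [OK], height=1
  node 33: h_left=1, h_right=1, diff=0 [OK], height=2
  node 24: h_left=2, h_right=2, diff=0 [OK], height=3
All nodes satisfy the balance condition.
Result: Balanced


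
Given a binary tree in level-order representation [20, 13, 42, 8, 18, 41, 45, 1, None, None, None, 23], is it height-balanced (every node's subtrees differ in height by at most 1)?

Tree (level-order array): [20, 13, 42, 8, 18, 41, 45, 1, None, None, None, 23]
Definition: a tree is height-balanced if, at every node, |h(left) - h(right)| <= 1 (empty subtree has height -1).
Bottom-up per-node check:
  node 1: h_left=-1, h_right=-1, diff=0 [OK], height=0
  node 8: h_left=0, h_right=-1, diff=1 [OK], height=1
  node 18: h_left=-1, h_right=-1, diff=0 [OK], height=0
  node 13: h_left=1, h_right=0, diff=1 [OK], height=2
  node 23: h_left=-1, h_right=-1, diff=0 [OK], height=0
  node 41: h_left=0, h_right=-1, diff=1 [OK], height=1
  node 45: h_left=-1, h_right=-1, diff=0 [OK], height=0
  node 42: h_left=1, h_right=0, diff=1 [OK], height=2
  node 20: h_left=2, h_right=2, diff=0 [OK], height=3
All nodes satisfy the balance condition.
Result: Balanced


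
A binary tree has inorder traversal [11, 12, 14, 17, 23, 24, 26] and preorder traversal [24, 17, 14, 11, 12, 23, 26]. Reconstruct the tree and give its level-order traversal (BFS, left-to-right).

Inorder:  [11, 12, 14, 17, 23, 24, 26]
Preorder: [24, 17, 14, 11, 12, 23, 26]
Algorithm: preorder visits root first, so consume preorder in order;
for each root, split the current inorder slice at that value into
left-subtree inorder and right-subtree inorder, then recurse.
Recursive splits:
  root=24; inorder splits into left=[11, 12, 14, 17, 23], right=[26]
  root=17; inorder splits into left=[11, 12, 14], right=[23]
  root=14; inorder splits into left=[11, 12], right=[]
  root=11; inorder splits into left=[], right=[12]
  root=12; inorder splits into left=[], right=[]
  root=23; inorder splits into left=[], right=[]
  root=26; inorder splits into left=[], right=[]
Reconstructed level-order: [24, 17, 26, 14, 23, 11, 12]


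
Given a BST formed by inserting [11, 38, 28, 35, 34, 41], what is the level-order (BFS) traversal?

Tree insertion order: [11, 38, 28, 35, 34, 41]
Tree (level-order array): [11, None, 38, 28, 41, None, 35, None, None, 34]
BFS from the root, enqueuing left then right child of each popped node:
  queue [11] -> pop 11, enqueue [38], visited so far: [11]
  queue [38] -> pop 38, enqueue [28, 41], visited so far: [11, 38]
  queue [28, 41] -> pop 28, enqueue [35], visited so far: [11, 38, 28]
  queue [41, 35] -> pop 41, enqueue [none], visited so far: [11, 38, 28, 41]
  queue [35] -> pop 35, enqueue [34], visited so far: [11, 38, 28, 41, 35]
  queue [34] -> pop 34, enqueue [none], visited so far: [11, 38, 28, 41, 35, 34]
Result: [11, 38, 28, 41, 35, 34]


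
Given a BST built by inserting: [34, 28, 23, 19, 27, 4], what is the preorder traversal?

Tree insertion order: [34, 28, 23, 19, 27, 4]
Tree (level-order array): [34, 28, None, 23, None, 19, 27, 4]
Preorder traversal: [34, 28, 23, 19, 4, 27]


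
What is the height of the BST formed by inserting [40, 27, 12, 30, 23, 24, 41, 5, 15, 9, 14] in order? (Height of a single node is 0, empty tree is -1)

Insertion order: [40, 27, 12, 30, 23, 24, 41, 5, 15, 9, 14]
Tree (level-order array): [40, 27, 41, 12, 30, None, None, 5, 23, None, None, None, 9, 15, 24, None, None, 14]
Compute height bottom-up (empty subtree = -1):
  height(9) = 1 + max(-1, -1) = 0
  height(5) = 1 + max(-1, 0) = 1
  height(14) = 1 + max(-1, -1) = 0
  height(15) = 1 + max(0, -1) = 1
  height(24) = 1 + max(-1, -1) = 0
  height(23) = 1 + max(1, 0) = 2
  height(12) = 1 + max(1, 2) = 3
  height(30) = 1 + max(-1, -1) = 0
  height(27) = 1 + max(3, 0) = 4
  height(41) = 1 + max(-1, -1) = 0
  height(40) = 1 + max(4, 0) = 5
Height = 5


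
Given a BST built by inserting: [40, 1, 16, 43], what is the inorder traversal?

Tree insertion order: [40, 1, 16, 43]
Tree (level-order array): [40, 1, 43, None, 16]
Inorder traversal: [1, 16, 40, 43]


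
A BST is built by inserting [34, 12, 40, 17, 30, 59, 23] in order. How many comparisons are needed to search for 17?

Search path for 17: 34 -> 12 -> 17
Found: True
Comparisons: 3


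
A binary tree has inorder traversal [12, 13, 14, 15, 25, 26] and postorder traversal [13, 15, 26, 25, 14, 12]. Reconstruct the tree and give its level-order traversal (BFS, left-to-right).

Inorder:   [12, 13, 14, 15, 25, 26]
Postorder: [13, 15, 26, 25, 14, 12]
Algorithm: postorder visits root last, so walk postorder right-to-left;
each value is the root of the current inorder slice — split it at that
value, recurse on the right subtree first, then the left.
Recursive splits:
  root=12; inorder splits into left=[], right=[13, 14, 15, 25, 26]
  root=14; inorder splits into left=[13], right=[15, 25, 26]
  root=25; inorder splits into left=[15], right=[26]
  root=26; inorder splits into left=[], right=[]
  root=15; inorder splits into left=[], right=[]
  root=13; inorder splits into left=[], right=[]
Reconstructed level-order: [12, 14, 13, 25, 15, 26]


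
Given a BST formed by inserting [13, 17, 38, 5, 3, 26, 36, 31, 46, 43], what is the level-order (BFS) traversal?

Tree insertion order: [13, 17, 38, 5, 3, 26, 36, 31, 46, 43]
Tree (level-order array): [13, 5, 17, 3, None, None, 38, None, None, 26, 46, None, 36, 43, None, 31]
BFS from the root, enqueuing left then right child of each popped node:
  queue [13] -> pop 13, enqueue [5, 17], visited so far: [13]
  queue [5, 17] -> pop 5, enqueue [3], visited so far: [13, 5]
  queue [17, 3] -> pop 17, enqueue [38], visited so far: [13, 5, 17]
  queue [3, 38] -> pop 3, enqueue [none], visited so far: [13, 5, 17, 3]
  queue [38] -> pop 38, enqueue [26, 46], visited so far: [13, 5, 17, 3, 38]
  queue [26, 46] -> pop 26, enqueue [36], visited so far: [13, 5, 17, 3, 38, 26]
  queue [46, 36] -> pop 46, enqueue [43], visited so far: [13, 5, 17, 3, 38, 26, 46]
  queue [36, 43] -> pop 36, enqueue [31], visited so far: [13, 5, 17, 3, 38, 26, 46, 36]
  queue [43, 31] -> pop 43, enqueue [none], visited so far: [13, 5, 17, 3, 38, 26, 46, 36, 43]
  queue [31] -> pop 31, enqueue [none], visited so far: [13, 5, 17, 3, 38, 26, 46, 36, 43, 31]
Result: [13, 5, 17, 3, 38, 26, 46, 36, 43, 31]


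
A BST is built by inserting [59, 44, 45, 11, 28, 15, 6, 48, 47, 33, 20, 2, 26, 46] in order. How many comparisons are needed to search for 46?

Search path for 46: 59 -> 44 -> 45 -> 48 -> 47 -> 46
Found: True
Comparisons: 6


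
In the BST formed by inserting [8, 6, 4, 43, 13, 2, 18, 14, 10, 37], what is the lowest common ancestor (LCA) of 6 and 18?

Tree insertion order: [8, 6, 4, 43, 13, 2, 18, 14, 10, 37]
Tree (level-order array): [8, 6, 43, 4, None, 13, None, 2, None, 10, 18, None, None, None, None, 14, 37]
In a BST, the LCA of p=6, q=18 is the first node v on the
root-to-leaf path with p <= v <= q (go left if both < v, right if both > v).
Walk from root:
  at 8: 6 <= 8 <= 18, this is the LCA
LCA = 8


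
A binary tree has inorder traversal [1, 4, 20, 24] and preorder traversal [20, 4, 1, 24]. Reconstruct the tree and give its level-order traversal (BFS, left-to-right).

Inorder:  [1, 4, 20, 24]
Preorder: [20, 4, 1, 24]
Algorithm: preorder visits root first, so consume preorder in order;
for each root, split the current inorder slice at that value into
left-subtree inorder and right-subtree inorder, then recurse.
Recursive splits:
  root=20; inorder splits into left=[1, 4], right=[24]
  root=4; inorder splits into left=[1], right=[]
  root=1; inorder splits into left=[], right=[]
  root=24; inorder splits into left=[], right=[]
Reconstructed level-order: [20, 4, 24, 1]


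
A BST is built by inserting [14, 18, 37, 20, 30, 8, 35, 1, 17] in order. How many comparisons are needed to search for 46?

Search path for 46: 14 -> 18 -> 37
Found: False
Comparisons: 3


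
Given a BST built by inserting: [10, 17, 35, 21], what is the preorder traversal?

Tree insertion order: [10, 17, 35, 21]
Tree (level-order array): [10, None, 17, None, 35, 21]
Preorder traversal: [10, 17, 35, 21]


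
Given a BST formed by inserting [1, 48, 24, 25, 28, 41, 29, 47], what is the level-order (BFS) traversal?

Tree insertion order: [1, 48, 24, 25, 28, 41, 29, 47]
Tree (level-order array): [1, None, 48, 24, None, None, 25, None, 28, None, 41, 29, 47]
BFS from the root, enqueuing left then right child of each popped node:
  queue [1] -> pop 1, enqueue [48], visited so far: [1]
  queue [48] -> pop 48, enqueue [24], visited so far: [1, 48]
  queue [24] -> pop 24, enqueue [25], visited so far: [1, 48, 24]
  queue [25] -> pop 25, enqueue [28], visited so far: [1, 48, 24, 25]
  queue [28] -> pop 28, enqueue [41], visited so far: [1, 48, 24, 25, 28]
  queue [41] -> pop 41, enqueue [29, 47], visited so far: [1, 48, 24, 25, 28, 41]
  queue [29, 47] -> pop 29, enqueue [none], visited so far: [1, 48, 24, 25, 28, 41, 29]
  queue [47] -> pop 47, enqueue [none], visited so far: [1, 48, 24, 25, 28, 41, 29, 47]
Result: [1, 48, 24, 25, 28, 41, 29, 47]


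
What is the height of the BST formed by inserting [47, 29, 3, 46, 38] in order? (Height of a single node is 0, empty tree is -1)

Insertion order: [47, 29, 3, 46, 38]
Tree (level-order array): [47, 29, None, 3, 46, None, None, 38]
Compute height bottom-up (empty subtree = -1):
  height(3) = 1 + max(-1, -1) = 0
  height(38) = 1 + max(-1, -1) = 0
  height(46) = 1 + max(0, -1) = 1
  height(29) = 1 + max(0, 1) = 2
  height(47) = 1 + max(2, -1) = 3
Height = 3


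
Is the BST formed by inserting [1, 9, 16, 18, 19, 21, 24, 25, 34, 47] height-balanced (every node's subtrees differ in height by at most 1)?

Tree (level-order array): [1, None, 9, None, 16, None, 18, None, 19, None, 21, None, 24, None, 25, None, 34, None, 47]
Definition: a tree is height-balanced if, at every node, |h(left) - h(right)| <= 1 (empty subtree has height -1).
Bottom-up per-node check:
  node 47: h_left=-1, h_right=-1, diff=0 [OK], height=0
  node 34: h_left=-1, h_right=0, diff=1 [OK], height=1
  node 25: h_left=-1, h_right=1, diff=2 [FAIL (|-1-1|=2 > 1)], height=2
  node 24: h_left=-1, h_right=2, diff=3 [FAIL (|-1-2|=3 > 1)], height=3
  node 21: h_left=-1, h_right=3, diff=4 [FAIL (|-1-3|=4 > 1)], height=4
  node 19: h_left=-1, h_right=4, diff=5 [FAIL (|-1-4|=5 > 1)], height=5
  node 18: h_left=-1, h_right=5, diff=6 [FAIL (|-1-5|=6 > 1)], height=6
  node 16: h_left=-1, h_right=6, diff=7 [FAIL (|-1-6|=7 > 1)], height=7
  node 9: h_left=-1, h_right=7, diff=8 [FAIL (|-1-7|=8 > 1)], height=8
  node 1: h_left=-1, h_right=8, diff=9 [FAIL (|-1-8|=9 > 1)], height=9
Node 25 violates the condition: |-1 - 1| = 2 > 1.
Result: Not balanced


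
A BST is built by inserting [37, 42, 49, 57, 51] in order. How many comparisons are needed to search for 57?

Search path for 57: 37 -> 42 -> 49 -> 57
Found: True
Comparisons: 4


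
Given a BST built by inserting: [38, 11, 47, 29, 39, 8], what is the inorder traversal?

Tree insertion order: [38, 11, 47, 29, 39, 8]
Tree (level-order array): [38, 11, 47, 8, 29, 39]
Inorder traversal: [8, 11, 29, 38, 39, 47]


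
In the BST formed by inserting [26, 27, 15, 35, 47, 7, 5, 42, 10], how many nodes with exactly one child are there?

Tree built from: [26, 27, 15, 35, 47, 7, 5, 42, 10]
Tree (level-order array): [26, 15, 27, 7, None, None, 35, 5, 10, None, 47, None, None, None, None, 42]
Rule: These are nodes with exactly 1 non-null child.
Per-node child counts:
  node 26: 2 child(ren)
  node 15: 1 child(ren)
  node 7: 2 child(ren)
  node 5: 0 child(ren)
  node 10: 0 child(ren)
  node 27: 1 child(ren)
  node 35: 1 child(ren)
  node 47: 1 child(ren)
  node 42: 0 child(ren)
Matching nodes: [15, 27, 35, 47]
Count of nodes with exactly one child: 4


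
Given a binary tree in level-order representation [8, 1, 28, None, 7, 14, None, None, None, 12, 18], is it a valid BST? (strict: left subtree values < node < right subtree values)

Level-order array: [8, 1, 28, None, 7, 14, None, None, None, 12, 18]
Validate using subtree bounds (lo, hi): at each node, require lo < value < hi,
then recurse left with hi=value and right with lo=value.
Preorder trace (stopping at first violation):
  at node 8 with bounds (-inf, +inf): OK
  at node 1 with bounds (-inf, 8): OK
  at node 7 with bounds (1, 8): OK
  at node 28 with bounds (8, +inf): OK
  at node 14 with bounds (8, 28): OK
  at node 12 with bounds (8, 14): OK
  at node 18 with bounds (14, 28): OK
No violation found at any node.
Result: Valid BST


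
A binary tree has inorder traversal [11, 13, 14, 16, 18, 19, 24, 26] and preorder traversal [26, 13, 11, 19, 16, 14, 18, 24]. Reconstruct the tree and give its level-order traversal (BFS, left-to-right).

Inorder:  [11, 13, 14, 16, 18, 19, 24, 26]
Preorder: [26, 13, 11, 19, 16, 14, 18, 24]
Algorithm: preorder visits root first, so consume preorder in order;
for each root, split the current inorder slice at that value into
left-subtree inorder and right-subtree inorder, then recurse.
Recursive splits:
  root=26; inorder splits into left=[11, 13, 14, 16, 18, 19, 24], right=[]
  root=13; inorder splits into left=[11], right=[14, 16, 18, 19, 24]
  root=11; inorder splits into left=[], right=[]
  root=19; inorder splits into left=[14, 16, 18], right=[24]
  root=16; inorder splits into left=[14], right=[18]
  root=14; inorder splits into left=[], right=[]
  root=18; inorder splits into left=[], right=[]
  root=24; inorder splits into left=[], right=[]
Reconstructed level-order: [26, 13, 11, 19, 16, 24, 14, 18]


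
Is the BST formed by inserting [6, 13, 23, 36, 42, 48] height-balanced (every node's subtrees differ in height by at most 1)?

Tree (level-order array): [6, None, 13, None, 23, None, 36, None, 42, None, 48]
Definition: a tree is height-balanced if, at every node, |h(left) - h(right)| <= 1 (empty subtree has height -1).
Bottom-up per-node check:
  node 48: h_left=-1, h_right=-1, diff=0 [OK], height=0
  node 42: h_left=-1, h_right=0, diff=1 [OK], height=1
  node 36: h_left=-1, h_right=1, diff=2 [FAIL (|-1-1|=2 > 1)], height=2
  node 23: h_left=-1, h_right=2, diff=3 [FAIL (|-1-2|=3 > 1)], height=3
  node 13: h_left=-1, h_right=3, diff=4 [FAIL (|-1-3|=4 > 1)], height=4
  node 6: h_left=-1, h_right=4, diff=5 [FAIL (|-1-4|=5 > 1)], height=5
Node 36 violates the condition: |-1 - 1| = 2 > 1.
Result: Not balanced


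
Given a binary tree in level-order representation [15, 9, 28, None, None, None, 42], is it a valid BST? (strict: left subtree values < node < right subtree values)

Level-order array: [15, 9, 28, None, None, None, 42]
Validate using subtree bounds (lo, hi): at each node, require lo < value < hi,
then recurse left with hi=value and right with lo=value.
Preorder trace (stopping at first violation):
  at node 15 with bounds (-inf, +inf): OK
  at node 9 with bounds (-inf, 15): OK
  at node 28 with bounds (15, +inf): OK
  at node 42 with bounds (28, +inf): OK
No violation found at any node.
Result: Valid BST


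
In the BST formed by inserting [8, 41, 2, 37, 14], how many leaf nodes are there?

Tree built from: [8, 41, 2, 37, 14]
Tree (level-order array): [8, 2, 41, None, None, 37, None, 14]
Rule: A leaf has 0 children.
Per-node child counts:
  node 8: 2 child(ren)
  node 2: 0 child(ren)
  node 41: 1 child(ren)
  node 37: 1 child(ren)
  node 14: 0 child(ren)
Matching nodes: [2, 14]
Count of leaf nodes: 2


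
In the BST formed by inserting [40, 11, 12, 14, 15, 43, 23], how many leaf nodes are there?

Tree built from: [40, 11, 12, 14, 15, 43, 23]
Tree (level-order array): [40, 11, 43, None, 12, None, None, None, 14, None, 15, None, 23]
Rule: A leaf has 0 children.
Per-node child counts:
  node 40: 2 child(ren)
  node 11: 1 child(ren)
  node 12: 1 child(ren)
  node 14: 1 child(ren)
  node 15: 1 child(ren)
  node 23: 0 child(ren)
  node 43: 0 child(ren)
Matching nodes: [23, 43]
Count of leaf nodes: 2


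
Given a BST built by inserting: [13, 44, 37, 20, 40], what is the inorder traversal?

Tree insertion order: [13, 44, 37, 20, 40]
Tree (level-order array): [13, None, 44, 37, None, 20, 40]
Inorder traversal: [13, 20, 37, 40, 44]


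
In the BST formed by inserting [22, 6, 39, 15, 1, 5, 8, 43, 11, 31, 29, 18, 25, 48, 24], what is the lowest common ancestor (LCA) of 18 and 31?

Tree insertion order: [22, 6, 39, 15, 1, 5, 8, 43, 11, 31, 29, 18, 25, 48, 24]
Tree (level-order array): [22, 6, 39, 1, 15, 31, 43, None, 5, 8, 18, 29, None, None, 48, None, None, None, 11, None, None, 25, None, None, None, None, None, 24]
In a BST, the LCA of p=18, q=31 is the first node v on the
root-to-leaf path with p <= v <= q (go left if both < v, right if both > v).
Walk from root:
  at 22: 18 <= 22 <= 31, this is the LCA
LCA = 22


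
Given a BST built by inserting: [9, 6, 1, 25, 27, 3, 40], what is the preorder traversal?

Tree insertion order: [9, 6, 1, 25, 27, 3, 40]
Tree (level-order array): [9, 6, 25, 1, None, None, 27, None, 3, None, 40]
Preorder traversal: [9, 6, 1, 3, 25, 27, 40]


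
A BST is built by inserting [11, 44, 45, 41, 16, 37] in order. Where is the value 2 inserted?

Starting tree (level order): [11, None, 44, 41, 45, 16, None, None, None, None, 37]
Insertion path: 11
Result: insert 2 as left child of 11
Final tree (level order): [11, 2, 44, None, None, 41, 45, 16, None, None, None, None, 37]


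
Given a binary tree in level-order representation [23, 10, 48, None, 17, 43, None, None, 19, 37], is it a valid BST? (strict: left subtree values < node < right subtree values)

Level-order array: [23, 10, 48, None, 17, 43, None, None, 19, 37]
Validate using subtree bounds (lo, hi): at each node, require lo < value < hi,
then recurse left with hi=value and right with lo=value.
Preorder trace (stopping at first violation):
  at node 23 with bounds (-inf, +inf): OK
  at node 10 with bounds (-inf, 23): OK
  at node 17 with bounds (10, 23): OK
  at node 19 with bounds (17, 23): OK
  at node 48 with bounds (23, +inf): OK
  at node 43 with bounds (23, 48): OK
  at node 37 with bounds (23, 43): OK
No violation found at any node.
Result: Valid BST


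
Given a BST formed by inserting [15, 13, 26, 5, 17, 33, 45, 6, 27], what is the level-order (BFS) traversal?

Tree insertion order: [15, 13, 26, 5, 17, 33, 45, 6, 27]
Tree (level-order array): [15, 13, 26, 5, None, 17, 33, None, 6, None, None, 27, 45]
BFS from the root, enqueuing left then right child of each popped node:
  queue [15] -> pop 15, enqueue [13, 26], visited so far: [15]
  queue [13, 26] -> pop 13, enqueue [5], visited so far: [15, 13]
  queue [26, 5] -> pop 26, enqueue [17, 33], visited so far: [15, 13, 26]
  queue [5, 17, 33] -> pop 5, enqueue [6], visited so far: [15, 13, 26, 5]
  queue [17, 33, 6] -> pop 17, enqueue [none], visited so far: [15, 13, 26, 5, 17]
  queue [33, 6] -> pop 33, enqueue [27, 45], visited so far: [15, 13, 26, 5, 17, 33]
  queue [6, 27, 45] -> pop 6, enqueue [none], visited so far: [15, 13, 26, 5, 17, 33, 6]
  queue [27, 45] -> pop 27, enqueue [none], visited so far: [15, 13, 26, 5, 17, 33, 6, 27]
  queue [45] -> pop 45, enqueue [none], visited so far: [15, 13, 26, 5, 17, 33, 6, 27, 45]
Result: [15, 13, 26, 5, 17, 33, 6, 27, 45]


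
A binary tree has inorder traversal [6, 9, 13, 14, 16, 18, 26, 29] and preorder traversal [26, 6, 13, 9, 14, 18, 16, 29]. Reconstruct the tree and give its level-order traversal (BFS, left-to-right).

Inorder:  [6, 9, 13, 14, 16, 18, 26, 29]
Preorder: [26, 6, 13, 9, 14, 18, 16, 29]
Algorithm: preorder visits root first, so consume preorder in order;
for each root, split the current inorder slice at that value into
left-subtree inorder and right-subtree inorder, then recurse.
Recursive splits:
  root=26; inorder splits into left=[6, 9, 13, 14, 16, 18], right=[29]
  root=6; inorder splits into left=[], right=[9, 13, 14, 16, 18]
  root=13; inorder splits into left=[9], right=[14, 16, 18]
  root=9; inorder splits into left=[], right=[]
  root=14; inorder splits into left=[], right=[16, 18]
  root=18; inorder splits into left=[16], right=[]
  root=16; inorder splits into left=[], right=[]
  root=29; inorder splits into left=[], right=[]
Reconstructed level-order: [26, 6, 29, 13, 9, 14, 18, 16]


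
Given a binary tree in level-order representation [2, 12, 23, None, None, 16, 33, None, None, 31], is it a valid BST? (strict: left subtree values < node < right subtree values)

Level-order array: [2, 12, 23, None, None, 16, 33, None, None, 31]
Validate using subtree bounds (lo, hi): at each node, require lo < value < hi,
then recurse left with hi=value and right with lo=value.
Preorder trace (stopping at first violation):
  at node 2 with bounds (-inf, +inf): OK
  at node 12 with bounds (-inf, 2): VIOLATION
Node 12 violates its bound: not (-inf < 12 < 2).
Result: Not a valid BST


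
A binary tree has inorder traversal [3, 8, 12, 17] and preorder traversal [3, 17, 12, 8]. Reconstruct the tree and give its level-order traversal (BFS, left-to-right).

Inorder:  [3, 8, 12, 17]
Preorder: [3, 17, 12, 8]
Algorithm: preorder visits root first, so consume preorder in order;
for each root, split the current inorder slice at that value into
left-subtree inorder and right-subtree inorder, then recurse.
Recursive splits:
  root=3; inorder splits into left=[], right=[8, 12, 17]
  root=17; inorder splits into left=[8, 12], right=[]
  root=12; inorder splits into left=[8], right=[]
  root=8; inorder splits into left=[], right=[]
Reconstructed level-order: [3, 17, 12, 8]


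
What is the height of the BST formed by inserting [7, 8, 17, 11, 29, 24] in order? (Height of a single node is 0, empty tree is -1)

Insertion order: [7, 8, 17, 11, 29, 24]
Tree (level-order array): [7, None, 8, None, 17, 11, 29, None, None, 24]
Compute height bottom-up (empty subtree = -1):
  height(11) = 1 + max(-1, -1) = 0
  height(24) = 1 + max(-1, -1) = 0
  height(29) = 1 + max(0, -1) = 1
  height(17) = 1 + max(0, 1) = 2
  height(8) = 1 + max(-1, 2) = 3
  height(7) = 1 + max(-1, 3) = 4
Height = 4


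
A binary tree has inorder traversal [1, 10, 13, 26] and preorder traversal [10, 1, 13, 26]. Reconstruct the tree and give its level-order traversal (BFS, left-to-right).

Inorder:  [1, 10, 13, 26]
Preorder: [10, 1, 13, 26]
Algorithm: preorder visits root first, so consume preorder in order;
for each root, split the current inorder slice at that value into
left-subtree inorder and right-subtree inorder, then recurse.
Recursive splits:
  root=10; inorder splits into left=[1], right=[13, 26]
  root=1; inorder splits into left=[], right=[]
  root=13; inorder splits into left=[], right=[26]
  root=26; inorder splits into left=[], right=[]
Reconstructed level-order: [10, 1, 13, 26]


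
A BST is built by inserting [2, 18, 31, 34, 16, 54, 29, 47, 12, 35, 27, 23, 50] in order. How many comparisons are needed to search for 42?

Search path for 42: 2 -> 18 -> 31 -> 34 -> 54 -> 47 -> 35
Found: False
Comparisons: 7


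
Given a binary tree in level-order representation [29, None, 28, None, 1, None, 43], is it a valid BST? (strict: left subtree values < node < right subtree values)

Level-order array: [29, None, 28, None, 1, None, 43]
Validate using subtree bounds (lo, hi): at each node, require lo < value < hi,
then recurse left with hi=value and right with lo=value.
Preorder trace (stopping at first violation):
  at node 29 with bounds (-inf, +inf): OK
  at node 28 with bounds (29, +inf): VIOLATION
Node 28 violates its bound: not (29 < 28 < +inf).
Result: Not a valid BST


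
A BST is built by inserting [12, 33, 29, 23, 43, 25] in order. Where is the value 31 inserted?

Starting tree (level order): [12, None, 33, 29, 43, 23, None, None, None, None, 25]
Insertion path: 12 -> 33 -> 29
Result: insert 31 as right child of 29
Final tree (level order): [12, None, 33, 29, 43, 23, 31, None, None, None, 25]


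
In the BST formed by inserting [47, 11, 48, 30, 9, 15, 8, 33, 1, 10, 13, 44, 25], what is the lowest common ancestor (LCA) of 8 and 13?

Tree insertion order: [47, 11, 48, 30, 9, 15, 8, 33, 1, 10, 13, 44, 25]
Tree (level-order array): [47, 11, 48, 9, 30, None, None, 8, 10, 15, 33, 1, None, None, None, 13, 25, None, 44]
In a BST, the LCA of p=8, q=13 is the first node v on the
root-to-leaf path with p <= v <= q (go left if both < v, right if both > v).
Walk from root:
  at 47: both 8 and 13 < 47, go left
  at 11: 8 <= 11 <= 13, this is the LCA
LCA = 11


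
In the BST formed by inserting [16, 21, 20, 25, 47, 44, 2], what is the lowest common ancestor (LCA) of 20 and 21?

Tree insertion order: [16, 21, 20, 25, 47, 44, 2]
Tree (level-order array): [16, 2, 21, None, None, 20, 25, None, None, None, 47, 44]
In a BST, the LCA of p=20, q=21 is the first node v on the
root-to-leaf path with p <= v <= q (go left if both < v, right if both > v).
Walk from root:
  at 16: both 20 and 21 > 16, go right
  at 21: 20 <= 21 <= 21, this is the LCA
LCA = 21


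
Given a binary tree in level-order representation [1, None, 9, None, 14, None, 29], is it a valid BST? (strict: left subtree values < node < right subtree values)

Level-order array: [1, None, 9, None, 14, None, 29]
Validate using subtree bounds (lo, hi): at each node, require lo < value < hi,
then recurse left with hi=value and right with lo=value.
Preorder trace (stopping at first violation):
  at node 1 with bounds (-inf, +inf): OK
  at node 9 with bounds (1, +inf): OK
  at node 14 with bounds (9, +inf): OK
  at node 29 with bounds (14, +inf): OK
No violation found at any node.
Result: Valid BST


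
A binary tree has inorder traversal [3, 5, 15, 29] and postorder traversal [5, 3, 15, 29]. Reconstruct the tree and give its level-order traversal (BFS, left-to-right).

Inorder:   [3, 5, 15, 29]
Postorder: [5, 3, 15, 29]
Algorithm: postorder visits root last, so walk postorder right-to-left;
each value is the root of the current inorder slice — split it at that
value, recurse on the right subtree first, then the left.
Recursive splits:
  root=29; inorder splits into left=[3, 5, 15], right=[]
  root=15; inorder splits into left=[3, 5], right=[]
  root=3; inorder splits into left=[], right=[5]
  root=5; inorder splits into left=[], right=[]
Reconstructed level-order: [29, 15, 3, 5]


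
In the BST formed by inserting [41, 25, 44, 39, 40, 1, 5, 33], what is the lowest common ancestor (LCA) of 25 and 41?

Tree insertion order: [41, 25, 44, 39, 40, 1, 5, 33]
Tree (level-order array): [41, 25, 44, 1, 39, None, None, None, 5, 33, 40]
In a BST, the LCA of p=25, q=41 is the first node v on the
root-to-leaf path with p <= v <= q (go left if both < v, right if both > v).
Walk from root:
  at 41: 25 <= 41 <= 41, this is the LCA
LCA = 41
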